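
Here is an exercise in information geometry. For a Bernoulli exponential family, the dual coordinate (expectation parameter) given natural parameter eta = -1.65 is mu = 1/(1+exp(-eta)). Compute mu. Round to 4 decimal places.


Dual coordinate (expectation parameter) for Bernoulli:
mu = 1/(1+exp(-eta)).
eta = -1.65.
exp(-eta) = exp(1.65) = 5.20698.
mu = 1/(1+5.20698) = 0.1611

0.1611


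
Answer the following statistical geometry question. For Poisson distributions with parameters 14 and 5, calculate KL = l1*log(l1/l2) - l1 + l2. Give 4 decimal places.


KL divergence for Poisson:
KL = l1*log(l1/l2) - l1 + l2.
l1 = 14, l2 = 5.
log(14/5) = 1.029619.
l1*log(l1/l2) = 14 * 1.029619 = 14.414672.
KL = 14.414672 - 14 + 5 = 5.4147

5.4147


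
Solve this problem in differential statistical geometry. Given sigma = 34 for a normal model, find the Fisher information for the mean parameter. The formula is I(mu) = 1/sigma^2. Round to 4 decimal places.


The Fisher information for the mean of a normal distribution is I(mu) = 1/sigma^2.
sigma = 34, so sigma^2 = 1156.
I(mu) = 1/1156 = 0.0009

0.0009


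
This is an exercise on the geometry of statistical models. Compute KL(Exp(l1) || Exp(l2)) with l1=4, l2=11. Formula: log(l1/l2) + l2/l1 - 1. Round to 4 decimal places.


KL divergence for exponential family:
KL = log(l1/l2) + l2/l1 - 1.
log(4/11) = -1.011601.
11/4 = 2.75.
KL = -1.011601 + 2.75 - 1 = 0.7384

0.7384


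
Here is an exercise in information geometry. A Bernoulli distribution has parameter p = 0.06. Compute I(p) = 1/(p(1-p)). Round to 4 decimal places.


For Bernoulli(p), Fisher information is I(p) = 1/(p*(1-p)).
p = 0.06, 1-p = 0.94.
p*(1-p) = 0.0564.
I(p) = 1/0.0564 = 17.7305

17.7305


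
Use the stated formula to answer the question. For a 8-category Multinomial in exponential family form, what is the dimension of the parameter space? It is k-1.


Exponential family dimension calculation:
For Multinomial with k=8 categories, dim = k-1 = 7.

7


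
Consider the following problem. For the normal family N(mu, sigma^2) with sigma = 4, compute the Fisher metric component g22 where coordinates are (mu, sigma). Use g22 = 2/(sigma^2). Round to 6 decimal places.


For the 2-parameter normal family, the Fisher metric has:
  g11 = 1/sigma^2, g22 = 2/sigma^2.
sigma = 4, sigma^2 = 16.
g22 = 0.125000

0.125000


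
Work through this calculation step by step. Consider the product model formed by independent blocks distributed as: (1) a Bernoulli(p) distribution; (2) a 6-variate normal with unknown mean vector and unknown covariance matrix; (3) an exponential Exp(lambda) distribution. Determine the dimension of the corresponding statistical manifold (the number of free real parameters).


The dimension of a statistical manifold equals the number of free
(independent) real parameters of the model. For a product of independent
blocks the parameter counts add.
- Bernoulli (p): 1.
- 6-variate normal: 6 (mean) + 6*7/2 = 21 (symmetric covariance) = 27.
- exponential (lambda): 1.
Total = 1 + 27 + 1 = 29.
Dimension = 29

29


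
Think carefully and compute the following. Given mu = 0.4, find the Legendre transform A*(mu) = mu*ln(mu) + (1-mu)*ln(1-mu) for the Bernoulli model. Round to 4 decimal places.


Legendre transform for Bernoulli:
A*(mu) = mu*log(mu) + (1-mu)*log(1-mu).
mu = 0.4, 1-mu = 0.6.
mu*log(mu) = 0.4*log(0.4) = -0.366516.
(1-mu)*log(1-mu) = 0.6*log(0.6) = -0.306495.
A* = -0.366516 + -0.306495 = -0.6730

-0.6730


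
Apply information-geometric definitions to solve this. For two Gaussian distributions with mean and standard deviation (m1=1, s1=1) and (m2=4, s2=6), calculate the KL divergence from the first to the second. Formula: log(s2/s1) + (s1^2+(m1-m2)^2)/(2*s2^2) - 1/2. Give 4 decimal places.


KL divergence between normal distributions:
KL = log(s2/s1) + (s1^2 + (m1-m2)^2)/(2*s2^2) - 1/2.
log(6/1) = 1.791759.
(1^2 + (1-4)^2)/(2*6^2) = (1 + 9)/72 = 0.138889.
KL = 1.791759 + 0.138889 - 0.5 = 1.4306

1.4306


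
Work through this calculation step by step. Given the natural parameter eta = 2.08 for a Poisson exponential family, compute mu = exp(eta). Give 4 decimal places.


Expectation parameter for Poisson exponential family:
mu = exp(eta).
eta = 2.08.
mu = exp(2.08) = 8.0045

8.0045


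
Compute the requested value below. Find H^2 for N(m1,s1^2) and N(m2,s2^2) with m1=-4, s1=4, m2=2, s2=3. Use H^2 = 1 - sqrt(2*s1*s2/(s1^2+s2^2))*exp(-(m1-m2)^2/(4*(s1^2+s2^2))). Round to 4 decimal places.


Squared Hellinger distance for Gaussians:
H^2 = 1 - sqrt(2*s1*s2/(s1^2+s2^2)) * exp(-(m1-m2)^2/(4*(s1^2+s2^2))).
s1^2 = 16, s2^2 = 9, s1^2+s2^2 = 25.
sqrt(2*4*3/(25)) = 0.979796.
(m1-m2)^2 = (-6)^2 = 36.
exp(-36/(4*25)) = exp(-0.36) = 0.697676.
H^2 = 1 - 0.979796*0.697676 = 0.3164

0.3164


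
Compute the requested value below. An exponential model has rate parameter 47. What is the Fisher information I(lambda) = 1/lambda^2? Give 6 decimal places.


Fisher information for exponential: I(lambda) = 1/lambda^2.
lambda = 47, lambda^2 = 2209.
I = 1/2209 = 0.000453

0.000453


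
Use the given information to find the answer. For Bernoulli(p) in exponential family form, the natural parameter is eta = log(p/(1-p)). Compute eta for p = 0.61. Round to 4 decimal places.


Natural parameter for Bernoulli: eta = log(p/(1-p)).
p = 0.61, 1-p = 0.39.
p/(1-p) = 1.564103.
eta = log(1.564103) = 0.4473

0.4473


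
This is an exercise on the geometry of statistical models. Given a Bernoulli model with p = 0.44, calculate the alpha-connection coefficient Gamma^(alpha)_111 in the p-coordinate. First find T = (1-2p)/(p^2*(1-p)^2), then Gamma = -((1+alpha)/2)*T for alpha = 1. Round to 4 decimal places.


Skewness (Amari-Chentsov) tensor: T = (1-2p)/(p^2*(1-p)^2).
p = 0.44, 1-2p = 0.12, p^2 = 0.1936, (1-p)^2 = 0.3136.
T = 0.12/(0.1936 * 0.3136) = 1.976514.
In the p-coordinate, Gamma^(alpha) = Gamma^(0) - (alpha/2)*T with Gamma^(0) = (1/2)*g'(p) = -T/2,
so Gamma^(alpha) = -((1+alpha)/2)*T.
alpha = 1, -(1+alpha)/2 = -1.0.
Gamma = -1.0 * 1.976514 = -1.9765

-1.9765


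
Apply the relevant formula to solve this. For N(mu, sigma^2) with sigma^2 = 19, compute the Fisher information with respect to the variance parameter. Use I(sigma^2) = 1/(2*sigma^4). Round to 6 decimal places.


Fisher information for variance: I(sigma^2) = 1/(2*sigma^4).
sigma^2 = 19, so sigma^4 = 361.
I = 1/(2*361) = 1/722 = 0.001385

0.001385


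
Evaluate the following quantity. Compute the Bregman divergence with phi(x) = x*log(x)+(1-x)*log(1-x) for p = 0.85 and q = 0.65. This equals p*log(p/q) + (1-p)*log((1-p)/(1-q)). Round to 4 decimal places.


Bregman divergence with negative entropy generator:
D = p*log(p/q) + (1-p)*log((1-p)/(1-q)).
p = 0.85, q = 0.65.
p*log(p/q) = 0.85*log(0.85/0.65) = 0.228024.
(1-p)*log((1-p)/(1-q)) = 0.15*log(0.15/0.35) = -0.127095.
D = 0.228024 + -0.127095 = 0.1009

0.1009


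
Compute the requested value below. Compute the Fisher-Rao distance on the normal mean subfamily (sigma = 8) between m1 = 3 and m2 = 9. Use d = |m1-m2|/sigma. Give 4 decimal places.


On the fixed-variance normal subfamily, geodesic distance = |m1-m2|/sigma.
|3 - 9| = 6.
sigma = 8.
d = 6/8 = 0.7500

0.7500


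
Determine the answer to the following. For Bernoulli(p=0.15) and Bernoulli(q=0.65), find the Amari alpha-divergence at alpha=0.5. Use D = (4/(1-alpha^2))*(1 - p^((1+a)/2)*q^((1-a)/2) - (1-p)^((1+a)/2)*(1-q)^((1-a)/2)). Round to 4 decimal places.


Amari alpha-divergence:
D = (4/(1-alpha^2))*(1 - p^((1+a)/2)*q^((1-a)/2) - (1-p)^((1+a)/2)*(1-q)^((1-a)/2)).
alpha = 0.5, p = 0.15, q = 0.65.
e1 = (1+alpha)/2 = 0.75, e2 = (1-alpha)/2 = 0.25.
t1 = p^e1 * q^e2 = 0.15^0.75 * 0.65^0.25 = 0.21642.
t2 = (1-p)^e1 * (1-q)^e2 = 0.85^0.75 * 0.35^0.25 = 0.680897.
4/(1-alpha^2) = 5.333333.
D = 5.333333*(1 - 0.21642 - 0.680897) = 0.5476

0.5476


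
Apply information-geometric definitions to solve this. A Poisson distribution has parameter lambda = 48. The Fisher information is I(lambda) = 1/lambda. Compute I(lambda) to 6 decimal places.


Fisher information for Poisson: I(lambda) = 1/lambda.
lambda = 48.
I(lambda) = 1/48 = 0.020833

0.020833


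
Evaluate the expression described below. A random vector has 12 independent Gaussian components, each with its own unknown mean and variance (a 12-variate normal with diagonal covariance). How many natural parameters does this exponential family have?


Exponential family dimension calculation:
Each univariate normal has two natural parameters (mu/sigma^2 and -1/(2 sigma^2)).
With 12 independent components, dim = 2 * 12 = 24.

24


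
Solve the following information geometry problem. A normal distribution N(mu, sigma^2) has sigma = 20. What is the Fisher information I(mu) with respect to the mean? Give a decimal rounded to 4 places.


The Fisher information for the mean of a normal distribution is I(mu) = 1/sigma^2.
sigma = 20, so sigma^2 = 400.
I(mu) = 1/400 = 0.0025

0.0025


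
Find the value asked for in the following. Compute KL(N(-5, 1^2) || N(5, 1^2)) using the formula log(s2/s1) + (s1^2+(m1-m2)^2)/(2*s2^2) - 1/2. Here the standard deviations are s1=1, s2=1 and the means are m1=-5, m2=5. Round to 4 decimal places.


KL divergence between normal distributions:
KL = log(s2/s1) + (s1^2 + (m1-m2)^2)/(2*s2^2) - 1/2.
log(1/1) = 0.0.
(1^2 + (-5-5)^2)/(2*1^2) = (1 + 100)/2 = 50.5.
KL = 0.0 + 50.5 - 0.5 = 50.0000

50.0000


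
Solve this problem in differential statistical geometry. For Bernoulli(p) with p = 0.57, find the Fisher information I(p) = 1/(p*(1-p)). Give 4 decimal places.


For Bernoulli(p), Fisher information is I(p) = 1/(p*(1-p)).
p = 0.57, 1-p = 0.43.
p*(1-p) = 0.2451.
I(p) = 1/0.2451 = 4.0800

4.0800


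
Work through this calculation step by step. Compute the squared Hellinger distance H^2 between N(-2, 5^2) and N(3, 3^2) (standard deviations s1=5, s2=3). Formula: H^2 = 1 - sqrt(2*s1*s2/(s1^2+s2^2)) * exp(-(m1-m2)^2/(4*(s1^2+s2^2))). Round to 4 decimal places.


Squared Hellinger distance for Gaussians:
H^2 = 1 - sqrt(2*s1*s2/(s1^2+s2^2)) * exp(-(m1-m2)^2/(4*(s1^2+s2^2))).
s1^2 = 25, s2^2 = 9, s1^2+s2^2 = 34.
sqrt(2*5*3/(34)) = 0.939336.
(m1-m2)^2 = (-5)^2 = 25.
exp(-25/(4*34)) = exp(-0.183824) = 0.832083.
H^2 = 1 - 0.939336*0.832083 = 0.2184

0.2184


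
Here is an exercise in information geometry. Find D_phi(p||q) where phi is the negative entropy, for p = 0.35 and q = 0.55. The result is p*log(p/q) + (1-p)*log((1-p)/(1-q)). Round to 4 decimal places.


Bregman divergence with negative entropy generator:
D = p*log(p/q) + (1-p)*log((1-p)/(1-q)).
p = 0.35, q = 0.55.
p*log(p/q) = 0.35*log(0.35/0.55) = -0.158195.
(1-p)*log((1-p)/(1-q)) = 0.65*log(0.65/0.45) = 0.239021.
D = -0.158195 + 0.239021 = 0.0808

0.0808


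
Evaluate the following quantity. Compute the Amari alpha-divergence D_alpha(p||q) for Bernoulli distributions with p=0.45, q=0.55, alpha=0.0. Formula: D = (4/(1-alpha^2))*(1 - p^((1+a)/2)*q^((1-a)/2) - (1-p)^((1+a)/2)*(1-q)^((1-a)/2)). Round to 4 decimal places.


Amari alpha-divergence:
D = (4/(1-alpha^2))*(1 - p^((1+a)/2)*q^((1-a)/2) - (1-p)^((1+a)/2)*(1-q)^((1-a)/2)).
alpha = 0.0, p = 0.45, q = 0.55.
e1 = (1+alpha)/2 = 0.5, e2 = (1-alpha)/2 = 0.5.
t1 = p^e1 * q^e2 = 0.45^0.5 * 0.55^0.5 = 0.497494.
t2 = (1-p)^e1 * (1-q)^e2 = 0.55^0.5 * 0.45^0.5 = 0.497494.
4/(1-alpha^2) = 4.0.
D = 4.0*(1 - 0.497494 - 0.497494) = 0.0201

0.0201


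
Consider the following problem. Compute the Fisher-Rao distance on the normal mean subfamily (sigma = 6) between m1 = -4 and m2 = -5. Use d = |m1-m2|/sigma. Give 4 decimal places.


On the fixed-variance normal subfamily, geodesic distance = |m1-m2|/sigma.
|-4 - -5| = 1.
sigma = 6.
d = 1/6 = 0.1667

0.1667


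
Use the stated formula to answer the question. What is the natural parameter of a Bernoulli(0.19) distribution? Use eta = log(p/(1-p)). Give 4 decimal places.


Natural parameter for Bernoulli: eta = log(p/(1-p)).
p = 0.19, 1-p = 0.81.
p/(1-p) = 0.234568.
eta = log(0.234568) = -1.4500

-1.4500


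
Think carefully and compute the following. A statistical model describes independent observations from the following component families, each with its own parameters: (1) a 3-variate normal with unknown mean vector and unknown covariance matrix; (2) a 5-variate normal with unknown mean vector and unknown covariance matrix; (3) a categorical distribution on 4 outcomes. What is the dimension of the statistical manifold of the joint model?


The dimension of a statistical manifold equals the number of free
(independent) real parameters of the model. For a product of independent
blocks the parameter counts add.
- 3-variate normal: 3 (mean) + 3*4/2 = 6 (symmetric covariance) = 9.
- 5-variate normal: 5 (mean) + 5*6/2 = 15 (symmetric covariance) = 20.
- categorical on 4 outcomes (probabilities sum to 1): 4-1 = 3.
Total = 9 + 20 + 3 = 32.
Dimension = 32

32


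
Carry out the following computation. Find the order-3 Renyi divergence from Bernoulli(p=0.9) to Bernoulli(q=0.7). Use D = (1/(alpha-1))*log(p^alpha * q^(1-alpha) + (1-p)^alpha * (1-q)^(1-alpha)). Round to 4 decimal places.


Renyi divergence of order alpha between Bernoulli distributions:
D = (1/(alpha-1))*log(p^alpha * q^(1-alpha) + (1-p)^alpha * (1-q)^(1-alpha)).
alpha = 3, p = 0.9, q = 0.7.
p^alpha * q^(1-alpha) = 0.9^3 * 0.7^-2 = 1.487755.
(1-p)^alpha * (1-q)^(1-alpha) = 0.1^3 * 0.3^-2 = 0.011111.
sum = 1.487755 + 0.011111 = 1.498866.
D = (1/2)*log(1.498866) = 0.2024

0.2024


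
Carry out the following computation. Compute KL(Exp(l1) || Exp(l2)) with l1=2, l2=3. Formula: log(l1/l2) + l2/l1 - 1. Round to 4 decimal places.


KL divergence for exponential family:
KL = log(l1/l2) + l2/l1 - 1.
log(2/3) = -0.405465.
3/2 = 1.5.
KL = -0.405465 + 1.5 - 1 = 0.0945

0.0945


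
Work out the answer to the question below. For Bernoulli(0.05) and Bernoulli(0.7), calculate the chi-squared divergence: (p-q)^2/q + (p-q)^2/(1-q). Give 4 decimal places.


Chi-squared divergence between Bernoulli distributions:
chi^2 = (p-q)^2/q + (p-q)^2/(1-q).
p = 0.05, q = 0.7, p-q = -0.65.
(p-q)^2 = 0.4225.
term1 = 0.4225/0.7 = 0.603571.
term2 = 0.4225/0.3 = 1.408333.
chi^2 = 0.603571 + 1.408333 = 2.0119

2.0119


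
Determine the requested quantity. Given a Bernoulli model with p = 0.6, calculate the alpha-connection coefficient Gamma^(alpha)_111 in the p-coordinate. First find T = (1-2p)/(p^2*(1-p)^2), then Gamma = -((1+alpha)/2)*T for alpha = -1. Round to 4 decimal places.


Skewness (Amari-Chentsov) tensor: T = (1-2p)/(p^2*(1-p)^2).
p = 0.6, 1-2p = -0.2, p^2 = 0.36, (1-p)^2 = 0.16.
T = -0.2/(0.36 * 0.16) = -3.472222.
In the p-coordinate, Gamma^(alpha) = Gamma^(0) - (alpha/2)*T with Gamma^(0) = (1/2)*g'(p) = -T/2,
so Gamma^(alpha) = -((1+alpha)/2)*T.
alpha = -1, -(1+alpha)/2 = 0.0.
Gamma = 0.0 * -3.472222 = 0.0000

0.0000


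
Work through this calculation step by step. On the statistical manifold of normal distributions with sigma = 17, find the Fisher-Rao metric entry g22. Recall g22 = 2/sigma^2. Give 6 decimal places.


For the 2-parameter normal family, the Fisher metric has:
  g11 = 1/sigma^2, g22 = 2/sigma^2.
sigma = 17, sigma^2 = 289.
g22 = 0.006920

0.006920


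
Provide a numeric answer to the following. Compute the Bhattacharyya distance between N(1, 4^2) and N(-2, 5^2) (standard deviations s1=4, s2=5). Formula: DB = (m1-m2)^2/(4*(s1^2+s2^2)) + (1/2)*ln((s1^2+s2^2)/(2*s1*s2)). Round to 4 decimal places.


Bhattacharyya distance between two Gaussians:
DB = (m1-m2)^2/(4*(s1^2+s2^2)) + (1/2)*ln((s1^2+s2^2)/(2*s1*s2)).
(m1-m2)^2 = (3)^2 = 9.
s1^2+s2^2 = 16 + 25 = 41.
term1 = 9/164 = 0.054878.
term2 = 0.5*ln(41/40.0) = 0.012346.
DB = 0.054878 + 0.012346 = 0.0672

0.0672


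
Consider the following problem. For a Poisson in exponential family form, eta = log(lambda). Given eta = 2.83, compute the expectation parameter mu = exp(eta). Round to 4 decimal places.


Expectation parameter for Poisson exponential family:
mu = exp(eta).
eta = 2.83.
mu = exp(2.83) = 16.9455

16.9455


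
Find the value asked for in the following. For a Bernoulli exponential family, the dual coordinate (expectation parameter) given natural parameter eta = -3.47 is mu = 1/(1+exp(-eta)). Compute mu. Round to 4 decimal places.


Dual coordinate (expectation parameter) for Bernoulli:
mu = 1/(1+exp(-eta)).
eta = -3.47.
exp(-eta) = exp(3.47) = 32.136742.
mu = 1/(1+32.136742) = 0.0302

0.0302


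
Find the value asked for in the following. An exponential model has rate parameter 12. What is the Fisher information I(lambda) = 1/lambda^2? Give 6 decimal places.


Fisher information for exponential: I(lambda) = 1/lambda^2.
lambda = 12, lambda^2 = 144.
I = 1/144 = 0.006944

0.006944


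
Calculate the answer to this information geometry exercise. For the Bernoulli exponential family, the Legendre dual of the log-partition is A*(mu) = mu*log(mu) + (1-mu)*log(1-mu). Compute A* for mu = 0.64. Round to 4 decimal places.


Legendre transform for Bernoulli:
A*(mu) = mu*log(mu) + (1-mu)*log(1-mu).
mu = 0.64, 1-mu = 0.36.
mu*log(mu) = 0.64*log(0.64) = -0.285624.
(1-mu)*log(1-mu) = 0.36*log(0.36) = -0.367794.
A* = -0.285624 + -0.367794 = -0.6534

-0.6534


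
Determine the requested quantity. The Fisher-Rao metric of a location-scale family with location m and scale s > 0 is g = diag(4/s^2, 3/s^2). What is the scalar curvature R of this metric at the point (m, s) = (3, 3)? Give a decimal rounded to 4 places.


The metric has the form g = (A dm^2 + B ds^2)/s^2 with A = 4, B = 3.
Substitute u = sqrt(A/B)*m: g = B*(du^2 + ds^2)/s^2, i.e. B times the
Poincare upper half-plane metric, which has constant Gaussian curvature -1.
Scaling a 2D metric by a constant c divides the Gaussian curvature by c,
so K = -1/B = -1/(3) = -0.3333 everywhere (the point (m, s) = (3, 3) is irrelevant:
the curvature is constant).
Scalar curvature in dimension 2: R = 2K = -2/(3) = -0.6667.

-0.6667


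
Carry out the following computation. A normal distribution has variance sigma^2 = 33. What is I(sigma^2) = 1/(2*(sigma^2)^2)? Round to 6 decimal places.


Fisher information for variance: I(sigma^2) = 1/(2*sigma^4).
sigma^2 = 33, so sigma^4 = 1089.
I = 1/(2*1089) = 1/2178 = 0.000459

0.000459


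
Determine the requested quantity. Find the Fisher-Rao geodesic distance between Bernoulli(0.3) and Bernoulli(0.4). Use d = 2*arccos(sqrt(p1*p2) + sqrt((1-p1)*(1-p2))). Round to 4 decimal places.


Geodesic distance on Bernoulli manifold:
d(p1,p2) = 2*arccos(sqrt(p1*p2) + sqrt((1-p1)*(1-p2))).
sqrt(p1*p2) = sqrt(0.3*0.4) = 0.34641.
sqrt((1-p1)*(1-p2)) = sqrt(0.7*0.6) = 0.648074.
arg = 0.34641 + 0.648074 = 0.994484.
d = 2*arccos(0.994484) = 0.2102

0.2102


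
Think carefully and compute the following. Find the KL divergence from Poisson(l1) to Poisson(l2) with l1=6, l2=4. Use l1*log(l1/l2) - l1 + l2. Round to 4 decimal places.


KL divergence for Poisson:
KL = l1*log(l1/l2) - l1 + l2.
l1 = 6, l2 = 4.
log(6/4) = 0.405465.
l1*log(l1/l2) = 6 * 0.405465 = 2.432791.
KL = 2.432791 - 6 + 4 = 0.4328

0.4328


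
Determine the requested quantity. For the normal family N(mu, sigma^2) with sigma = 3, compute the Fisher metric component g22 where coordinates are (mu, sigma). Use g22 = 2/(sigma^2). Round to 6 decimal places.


For the 2-parameter normal family, the Fisher metric has:
  g11 = 1/sigma^2, g22 = 2/sigma^2.
sigma = 3, sigma^2 = 9.
g22 = 0.222222

0.222222


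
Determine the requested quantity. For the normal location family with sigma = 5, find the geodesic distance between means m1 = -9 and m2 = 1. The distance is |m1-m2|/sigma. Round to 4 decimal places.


On the fixed-variance normal subfamily, geodesic distance = |m1-m2|/sigma.
|-9 - 1| = 10.
sigma = 5.
d = 10/5 = 2.0000

2.0000


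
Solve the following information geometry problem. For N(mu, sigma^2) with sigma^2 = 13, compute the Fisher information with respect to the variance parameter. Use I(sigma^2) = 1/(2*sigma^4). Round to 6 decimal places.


Fisher information for variance: I(sigma^2) = 1/(2*sigma^4).
sigma^2 = 13, so sigma^4 = 169.
I = 1/(2*169) = 1/338 = 0.002959

0.002959


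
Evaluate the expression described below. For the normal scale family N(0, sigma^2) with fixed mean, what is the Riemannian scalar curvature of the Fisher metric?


This family has a single free parameter, so its statistical manifold
is 1-dimensional. The Riemann curvature tensor of any 1-dimensional
Riemannian manifold vanishes identically, so R = 0.

0


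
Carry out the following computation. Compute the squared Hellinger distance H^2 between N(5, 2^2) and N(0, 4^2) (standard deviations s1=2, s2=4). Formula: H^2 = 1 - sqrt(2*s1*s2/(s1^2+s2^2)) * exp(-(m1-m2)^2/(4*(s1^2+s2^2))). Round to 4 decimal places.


Squared Hellinger distance for Gaussians:
H^2 = 1 - sqrt(2*s1*s2/(s1^2+s2^2)) * exp(-(m1-m2)^2/(4*(s1^2+s2^2))).
s1^2 = 4, s2^2 = 16, s1^2+s2^2 = 20.
sqrt(2*2*4/(20)) = 0.894427.
(m1-m2)^2 = (5)^2 = 25.
exp(-25/(4*20)) = exp(-0.3125) = 0.731616.
H^2 = 1 - 0.894427*0.731616 = 0.3456

0.3456


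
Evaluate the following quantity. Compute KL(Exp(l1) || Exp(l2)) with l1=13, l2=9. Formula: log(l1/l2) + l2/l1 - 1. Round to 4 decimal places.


KL divergence for exponential family:
KL = log(l1/l2) + l2/l1 - 1.
log(13/9) = 0.367725.
9/13 = 0.692308.
KL = 0.367725 + 0.692308 - 1 = 0.0600

0.0600


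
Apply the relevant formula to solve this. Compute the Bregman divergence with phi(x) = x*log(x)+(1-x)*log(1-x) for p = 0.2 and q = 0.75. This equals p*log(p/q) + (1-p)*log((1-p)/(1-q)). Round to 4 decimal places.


Bregman divergence with negative entropy generator:
D = p*log(p/q) + (1-p)*log((1-p)/(1-q)).
p = 0.2, q = 0.75.
p*log(p/q) = 0.2*log(0.2/0.75) = -0.264351.
(1-p)*log((1-p)/(1-q)) = 0.8*log(0.8/0.25) = 0.930521.
D = -0.264351 + 0.930521 = 0.6662

0.6662


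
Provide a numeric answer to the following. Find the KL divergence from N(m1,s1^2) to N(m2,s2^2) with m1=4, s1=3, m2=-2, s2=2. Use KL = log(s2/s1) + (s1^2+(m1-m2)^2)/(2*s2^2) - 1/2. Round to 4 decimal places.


KL divergence between normal distributions:
KL = log(s2/s1) + (s1^2 + (m1-m2)^2)/(2*s2^2) - 1/2.
log(2/3) = -0.405465.
(3^2 + (4--2)^2)/(2*2^2) = (9 + 36)/8 = 5.625.
KL = -0.405465 + 5.625 - 0.5 = 4.7195

4.7195


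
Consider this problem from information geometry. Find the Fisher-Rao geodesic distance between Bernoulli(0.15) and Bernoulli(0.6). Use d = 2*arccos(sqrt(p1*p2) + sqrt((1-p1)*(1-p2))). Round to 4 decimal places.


Geodesic distance on Bernoulli manifold:
d(p1,p2) = 2*arccos(sqrt(p1*p2) + sqrt((1-p1)*(1-p2))).
sqrt(p1*p2) = sqrt(0.15*0.6) = 0.3.
sqrt((1-p1)*(1-p2)) = sqrt(0.85*0.4) = 0.583095.
arg = 0.3 + 0.583095 = 0.883095.
d = 2*arccos(0.883095) = 0.9768

0.9768


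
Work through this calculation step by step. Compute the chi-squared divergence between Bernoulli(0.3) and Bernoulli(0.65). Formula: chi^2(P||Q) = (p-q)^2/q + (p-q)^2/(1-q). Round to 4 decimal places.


Chi-squared divergence between Bernoulli distributions:
chi^2 = (p-q)^2/q + (p-q)^2/(1-q).
p = 0.3, q = 0.65, p-q = -0.35.
(p-q)^2 = 0.1225.
term1 = 0.1225/0.65 = 0.188462.
term2 = 0.1225/0.35 = 0.35.
chi^2 = 0.188462 + 0.35 = 0.5385

0.5385


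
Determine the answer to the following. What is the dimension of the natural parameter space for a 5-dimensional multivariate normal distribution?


Exponential family dimension calculation:
For 5-dim MVN: mean has 5 params, covariance has 5*6/2 = 15 unique entries.
Total dim = 5 + 15 = 20.

20


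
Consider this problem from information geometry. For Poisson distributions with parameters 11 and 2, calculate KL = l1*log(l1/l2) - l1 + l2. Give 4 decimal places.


KL divergence for Poisson:
KL = l1*log(l1/l2) - l1 + l2.
l1 = 11, l2 = 2.
log(11/2) = 1.704748.
l1*log(l1/l2) = 11 * 1.704748 = 18.752229.
KL = 18.752229 - 11 + 2 = 9.7522

9.7522


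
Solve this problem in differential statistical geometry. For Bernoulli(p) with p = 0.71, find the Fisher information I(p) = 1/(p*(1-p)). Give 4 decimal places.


For Bernoulli(p), Fisher information is I(p) = 1/(p*(1-p)).
p = 0.71, 1-p = 0.29.
p*(1-p) = 0.2059.
I(p) = 1/0.2059 = 4.8567

4.8567


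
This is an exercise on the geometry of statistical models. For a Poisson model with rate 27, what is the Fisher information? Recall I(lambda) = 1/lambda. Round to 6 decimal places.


Fisher information for Poisson: I(lambda) = 1/lambda.
lambda = 27.
I(lambda) = 1/27 = 0.037037

0.037037


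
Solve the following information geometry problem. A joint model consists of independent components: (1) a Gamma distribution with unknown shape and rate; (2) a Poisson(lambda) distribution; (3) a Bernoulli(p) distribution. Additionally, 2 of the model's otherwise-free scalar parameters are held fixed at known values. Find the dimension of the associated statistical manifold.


The dimension of a statistical manifold equals the number of free
(independent) real parameters of the model. For a product of independent
blocks the parameter counts add.
- Gamma (shape, rate): 2.
- Poisson (lambda): 1.
- Bernoulli (p): 1.
Total = 2 + 1 + 1 = 4.
2 parameter(s) fixed at known values: 4 - 2 = 2.
Dimension = 2

2


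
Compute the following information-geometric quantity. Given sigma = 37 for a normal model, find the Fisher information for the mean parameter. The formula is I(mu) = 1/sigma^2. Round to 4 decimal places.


The Fisher information for the mean of a normal distribution is I(mu) = 1/sigma^2.
sigma = 37, so sigma^2 = 1369.
I(mu) = 1/1369 = 0.0007

0.0007


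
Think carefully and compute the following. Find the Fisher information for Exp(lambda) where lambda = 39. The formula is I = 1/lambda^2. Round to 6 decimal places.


Fisher information for exponential: I(lambda) = 1/lambda^2.
lambda = 39, lambda^2 = 1521.
I = 1/1521 = 0.000657

0.000657


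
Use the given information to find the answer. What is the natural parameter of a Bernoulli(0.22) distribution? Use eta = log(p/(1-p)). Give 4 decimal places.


Natural parameter for Bernoulli: eta = log(p/(1-p)).
p = 0.22, 1-p = 0.78.
p/(1-p) = 0.282051.
eta = log(0.282051) = -1.2657

-1.2657


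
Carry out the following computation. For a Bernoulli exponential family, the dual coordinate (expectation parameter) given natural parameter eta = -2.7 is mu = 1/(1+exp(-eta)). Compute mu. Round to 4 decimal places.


Dual coordinate (expectation parameter) for Bernoulli:
mu = 1/(1+exp(-eta)).
eta = -2.7.
exp(-eta) = exp(2.7) = 14.879732.
mu = 1/(1+14.879732) = 0.0630

0.0630


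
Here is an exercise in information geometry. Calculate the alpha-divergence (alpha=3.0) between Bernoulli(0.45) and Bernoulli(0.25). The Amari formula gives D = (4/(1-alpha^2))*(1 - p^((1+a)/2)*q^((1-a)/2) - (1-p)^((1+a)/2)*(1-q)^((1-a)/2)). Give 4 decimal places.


Amari alpha-divergence:
D = (4/(1-alpha^2))*(1 - p^((1+a)/2)*q^((1-a)/2) - (1-p)^((1+a)/2)*(1-q)^((1-a)/2)).
alpha = 3.0, p = 0.45, q = 0.25.
e1 = (1+alpha)/2 = 2.0, e2 = (1-alpha)/2 = -1.0.
t1 = p^e1 * q^e2 = 0.45^2.0 * 0.25^-1.0 = 0.81.
t2 = (1-p)^e1 * (1-q)^e2 = 0.55^2.0 * 0.75^-1.0 = 0.403333.
4/(1-alpha^2) = -0.5.
D = -0.5*(1 - 0.81 - 0.403333) = 0.1067

0.1067


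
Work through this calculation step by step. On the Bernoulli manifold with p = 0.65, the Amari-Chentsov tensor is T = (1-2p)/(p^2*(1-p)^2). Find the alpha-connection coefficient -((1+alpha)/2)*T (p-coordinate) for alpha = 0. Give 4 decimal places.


Skewness (Amari-Chentsov) tensor: T = (1-2p)/(p^2*(1-p)^2).
p = 0.65, 1-2p = -0.3, p^2 = 0.4225, (1-p)^2 = 0.1225.
T = -0.3/(0.4225 * 0.1225) = -5.796401.
In the p-coordinate, Gamma^(alpha) = Gamma^(0) - (alpha/2)*T with Gamma^(0) = (1/2)*g'(p) = -T/2,
so Gamma^(alpha) = -((1+alpha)/2)*T.
alpha = 0, -(1+alpha)/2 = -0.5.
Gamma = -0.5 * -5.796401 = 2.8982

2.8982


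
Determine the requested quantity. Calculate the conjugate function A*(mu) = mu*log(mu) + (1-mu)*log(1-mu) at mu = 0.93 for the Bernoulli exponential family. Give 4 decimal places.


Legendre transform for Bernoulli:
A*(mu) = mu*log(mu) + (1-mu)*log(1-mu).
mu = 0.93, 1-mu = 0.07.
mu*log(mu) = 0.93*log(0.93) = -0.067491.
(1-mu)*log(1-mu) = 0.07*log(0.07) = -0.186148.
A* = -0.067491 + -0.186148 = -0.2536

-0.2536


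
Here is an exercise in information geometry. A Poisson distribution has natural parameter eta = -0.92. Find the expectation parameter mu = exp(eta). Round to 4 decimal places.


Expectation parameter for Poisson exponential family:
mu = exp(eta).
eta = -0.92.
mu = exp(-0.92) = 0.3985

0.3985


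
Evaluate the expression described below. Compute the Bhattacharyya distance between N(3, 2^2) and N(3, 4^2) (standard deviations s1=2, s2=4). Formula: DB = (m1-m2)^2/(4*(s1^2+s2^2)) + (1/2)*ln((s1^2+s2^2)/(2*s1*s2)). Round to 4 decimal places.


Bhattacharyya distance between two Gaussians:
DB = (m1-m2)^2/(4*(s1^2+s2^2)) + (1/2)*ln((s1^2+s2^2)/(2*s1*s2)).
(m1-m2)^2 = (0)^2 = 0.
s1^2+s2^2 = 4 + 16 = 20.
term1 = 0/80 = 0.0.
term2 = 0.5*ln(20/16.0) = 0.111572.
DB = 0.0 + 0.111572 = 0.1116

0.1116


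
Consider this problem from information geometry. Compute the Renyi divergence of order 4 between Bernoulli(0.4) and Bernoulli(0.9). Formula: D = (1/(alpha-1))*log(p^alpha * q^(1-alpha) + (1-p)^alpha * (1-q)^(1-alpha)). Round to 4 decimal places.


Renyi divergence of order alpha between Bernoulli distributions:
D = (1/(alpha-1))*log(p^alpha * q^(1-alpha) + (1-p)^alpha * (1-q)^(1-alpha)).
alpha = 4, p = 0.4, q = 0.9.
p^alpha * q^(1-alpha) = 0.4^4 * 0.9^-3 = 0.035117.
(1-p)^alpha * (1-q)^(1-alpha) = 0.6^4 * 0.1^-3 = 129.6.
sum = 0.035117 + 129.6 = 129.635117.
D = (1/3)*log(129.635117) = 1.6216

1.6216


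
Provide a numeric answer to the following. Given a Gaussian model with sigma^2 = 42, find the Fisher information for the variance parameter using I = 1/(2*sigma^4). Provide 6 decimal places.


Fisher information for variance: I(sigma^2) = 1/(2*sigma^4).
sigma^2 = 42, so sigma^4 = 1764.
I = 1/(2*1764) = 1/3528 = 0.000283

0.000283


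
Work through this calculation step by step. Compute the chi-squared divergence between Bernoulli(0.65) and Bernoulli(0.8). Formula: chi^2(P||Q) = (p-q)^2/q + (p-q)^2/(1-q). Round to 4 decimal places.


Chi-squared divergence between Bernoulli distributions:
chi^2 = (p-q)^2/q + (p-q)^2/(1-q).
p = 0.65, q = 0.8, p-q = -0.15.
(p-q)^2 = 0.0225.
term1 = 0.0225/0.8 = 0.028125.
term2 = 0.0225/0.2 = 0.1125.
chi^2 = 0.028125 + 0.1125 = 0.1406

0.1406


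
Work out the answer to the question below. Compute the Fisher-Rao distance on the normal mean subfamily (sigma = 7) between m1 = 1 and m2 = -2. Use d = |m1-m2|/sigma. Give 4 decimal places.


On the fixed-variance normal subfamily, geodesic distance = |m1-m2|/sigma.
|1 - -2| = 3.
sigma = 7.
d = 3/7 = 0.4286

0.4286


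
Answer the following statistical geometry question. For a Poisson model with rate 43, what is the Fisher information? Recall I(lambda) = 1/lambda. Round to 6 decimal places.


Fisher information for Poisson: I(lambda) = 1/lambda.
lambda = 43.
I(lambda) = 1/43 = 0.023256

0.023256


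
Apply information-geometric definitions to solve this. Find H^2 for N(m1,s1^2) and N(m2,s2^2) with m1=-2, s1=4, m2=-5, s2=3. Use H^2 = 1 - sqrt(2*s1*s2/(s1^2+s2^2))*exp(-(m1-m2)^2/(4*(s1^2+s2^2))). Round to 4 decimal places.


Squared Hellinger distance for Gaussians:
H^2 = 1 - sqrt(2*s1*s2/(s1^2+s2^2)) * exp(-(m1-m2)^2/(4*(s1^2+s2^2))).
s1^2 = 16, s2^2 = 9, s1^2+s2^2 = 25.
sqrt(2*4*3/(25)) = 0.979796.
(m1-m2)^2 = (3)^2 = 9.
exp(-9/(4*25)) = exp(-0.09) = 0.913931.
H^2 = 1 - 0.979796*0.913931 = 0.1045

0.1045


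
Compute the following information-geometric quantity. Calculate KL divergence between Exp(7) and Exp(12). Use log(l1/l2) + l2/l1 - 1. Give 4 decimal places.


KL divergence for exponential family:
KL = log(l1/l2) + l2/l1 - 1.
log(7/12) = -0.538997.
12/7 = 1.714286.
KL = -0.538997 + 1.714286 - 1 = 0.1753

0.1753


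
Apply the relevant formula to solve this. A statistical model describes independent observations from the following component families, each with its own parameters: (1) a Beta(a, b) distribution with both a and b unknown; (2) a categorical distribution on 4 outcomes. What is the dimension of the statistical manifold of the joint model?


The dimension of a statistical manifold equals the number of free
(independent) real parameters of the model. For a product of independent
blocks the parameter counts add.
- Beta (a, b): 2.
- categorical on 4 outcomes (probabilities sum to 1): 4-1 = 3.
Total = 2 + 3 = 5.
Dimension = 5

5


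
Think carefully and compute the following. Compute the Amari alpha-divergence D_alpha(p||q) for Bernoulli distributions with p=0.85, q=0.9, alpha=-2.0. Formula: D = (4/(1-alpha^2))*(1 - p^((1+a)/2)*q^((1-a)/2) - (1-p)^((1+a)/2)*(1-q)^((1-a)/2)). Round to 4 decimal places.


Amari alpha-divergence:
D = (4/(1-alpha^2))*(1 - p^((1+a)/2)*q^((1-a)/2) - (1-p)^((1+a)/2)*(1-q)^((1-a)/2)).
alpha = -2.0, p = 0.85, q = 0.9.
e1 = (1+alpha)/2 = -0.5, e2 = (1-alpha)/2 = 1.5.
t1 = p^e1 * q^e2 = 0.85^-0.5 * 0.9^1.5 = 0.926092.
t2 = (1-p)^e1 * (1-q)^e2 = 0.15^-0.5 * 0.1^1.5 = 0.08165.
4/(1-alpha^2) = -1.333333.
D = -1.333333*(1 - 0.926092 - 0.08165) = 0.0103

0.0103


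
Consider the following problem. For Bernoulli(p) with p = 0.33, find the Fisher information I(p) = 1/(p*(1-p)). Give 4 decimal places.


For Bernoulli(p), Fisher information is I(p) = 1/(p*(1-p)).
p = 0.33, 1-p = 0.67.
p*(1-p) = 0.2211.
I(p) = 1/0.2211 = 4.5228

4.5228


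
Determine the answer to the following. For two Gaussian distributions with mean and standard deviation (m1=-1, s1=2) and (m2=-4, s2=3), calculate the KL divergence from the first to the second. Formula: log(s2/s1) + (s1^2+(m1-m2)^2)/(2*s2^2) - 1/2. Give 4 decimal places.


KL divergence between normal distributions:
KL = log(s2/s1) + (s1^2 + (m1-m2)^2)/(2*s2^2) - 1/2.
log(3/2) = 0.405465.
(2^2 + (-1--4)^2)/(2*3^2) = (4 + 9)/18 = 0.722222.
KL = 0.405465 + 0.722222 - 0.5 = 0.6277

0.6277


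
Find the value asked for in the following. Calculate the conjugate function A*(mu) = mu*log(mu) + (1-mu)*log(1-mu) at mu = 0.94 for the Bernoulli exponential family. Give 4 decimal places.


Legendre transform for Bernoulli:
A*(mu) = mu*log(mu) + (1-mu)*log(1-mu).
mu = 0.94, 1-mu = 0.06.
mu*log(mu) = 0.94*log(0.94) = -0.058163.
(1-mu)*log(1-mu) = 0.06*log(0.06) = -0.168805.
A* = -0.058163 + -0.168805 = -0.2270

-0.2270


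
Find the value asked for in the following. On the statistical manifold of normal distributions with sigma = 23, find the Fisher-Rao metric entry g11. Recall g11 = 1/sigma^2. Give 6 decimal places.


For the 2-parameter normal family, the Fisher metric has:
  g11 = 1/sigma^2, g22 = 2/sigma^2.
sigma = 23, sigma^2 = 529.
g11 = 0.001890

0.001890


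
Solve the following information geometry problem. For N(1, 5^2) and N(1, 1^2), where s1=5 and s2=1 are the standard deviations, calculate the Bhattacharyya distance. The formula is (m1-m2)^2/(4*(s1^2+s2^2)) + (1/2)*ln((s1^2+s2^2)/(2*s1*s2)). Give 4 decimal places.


Bhattacharyya distance between two Gaussians:
DB = (m1-m2)^2/(4*(s1^2+s2^2)) + (1/2)*ln((s1^2+s2^2)/(2*s1*s2)).
(m1-m2)^2 = (0)^2 = 0.
s1^2+s2^2 = 25 + 1 = 26.
term1 = 0/104 = 0.0.
term2 = 0.5*ln(26/10.0) = 0.477756.
DB = 0.0 + 0.477756 = 0.4778

0.4778


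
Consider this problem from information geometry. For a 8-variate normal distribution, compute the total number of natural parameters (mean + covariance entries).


Exponential family dimension calculation:
For 8-dim MVN: mean has 8 params, covariance has 8*9/2 = 36 unique entries.
Total dim = 8 + 36 = 44.

44


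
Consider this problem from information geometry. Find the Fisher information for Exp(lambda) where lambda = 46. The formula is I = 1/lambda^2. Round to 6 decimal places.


Fisher information for exponential: I(lambda) = 1/lambda^2.
lambda = 46, lambda^2 = 2116.
I = 1/2116 = 0.000473

0.000473


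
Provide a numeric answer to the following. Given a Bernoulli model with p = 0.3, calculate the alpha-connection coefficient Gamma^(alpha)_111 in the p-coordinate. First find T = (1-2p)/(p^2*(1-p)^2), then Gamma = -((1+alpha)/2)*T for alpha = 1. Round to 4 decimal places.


Skewness (Amari-Chentsov) tensor: T = (1-2p)/(p^2*(1-p)^2).
p = 0.3, 1-2p = 0.4, p^2 = 0.09, (1-p)^2 = 0.49.
T = 0.4/(0.09 * 0.49) = 9.070295.
In the p-coordinate, Gamma^(alpha) = Gamma^(0) - (alpha/2)*T with Gamma^(0) = (1/2)*g'(p) = -T/2,
so Gamma^(alpha) = -((1+alpha)/2)*T.
alpha = 1, -(1+alpha)/2 = -1.0.
Gamma = -1.0 * 9.070295 = -9.0703

-9.0703


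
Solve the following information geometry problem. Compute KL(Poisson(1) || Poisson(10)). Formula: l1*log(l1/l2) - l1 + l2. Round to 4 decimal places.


KL divergence for Poisson:
KL = l1*log(l1/l2) - l1 + l2.
l1 = 1, l2 = 10.
log(1/10) = -2.302585.
l1*log(l1/l2) = 1 * -2.302585 = -2.302585.
KL = -2.302585 - 1 + 10 = 6.6974

6.6974


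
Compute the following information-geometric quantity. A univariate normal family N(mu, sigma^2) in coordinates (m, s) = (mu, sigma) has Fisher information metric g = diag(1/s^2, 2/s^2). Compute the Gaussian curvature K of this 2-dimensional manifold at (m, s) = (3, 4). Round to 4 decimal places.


The metric has the form g = (A dm^2 + B ds^2)/s^2 with A = 1, B = 2.
Substitute u = sqrt(A/B)*m: g = B*(du^2 + ds^2)/s^2, i.e. B times the
Poincare upper half-plane metric, which has constant Gaussian curvature -1.
Scaling a 2D metric by a constant c divides the Gaussian curvature by c,
so K = -1/B = -1/(2) = -0.5000 everywhere (the point (m, s) = (3, 4) is irrelevant:
the curvature is constant).
The requested Gaussian curvature is K = -0.5000.

-0.5000


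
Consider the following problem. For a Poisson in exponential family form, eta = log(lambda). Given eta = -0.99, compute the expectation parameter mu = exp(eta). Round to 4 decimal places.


Expectation parameter for Poisson exponential family:
mu = exp(eta).
eta = -0.99.
mu = exp(-0.99) = 0.3716

0.3716


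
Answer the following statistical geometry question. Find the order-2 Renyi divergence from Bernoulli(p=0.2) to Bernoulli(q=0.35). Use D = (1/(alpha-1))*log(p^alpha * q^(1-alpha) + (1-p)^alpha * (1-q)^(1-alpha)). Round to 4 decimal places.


Renyi divergence of order alpha between Bernoulli distributions:
D = (1/(alpha-1))*log(p^alpha * q^(1-alpha) + (1-p)^alpha * (1-q)^(1-alpha)).
alpha = 2, p = 0.2, q = 0.35.
p^alpha * q^(1-alpha) = 0.2^2 * 0.35^-1 = 0.114286.
(1-p)^alpha * (1-q)^(1-alpha) = 0.8^2 * 0.65^-1 = 0.984615.
sum = 0.114286 + 0.984615 = 1.098901.
D = (1/1)*log(1.098901) = 0.0943

0.0943


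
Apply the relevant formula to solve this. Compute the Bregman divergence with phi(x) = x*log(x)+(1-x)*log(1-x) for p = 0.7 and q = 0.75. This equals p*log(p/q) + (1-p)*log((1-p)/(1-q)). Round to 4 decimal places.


Bregman divergence with negative entropy generator:
D = p*log(p/q) + (1-p)*log((1-p)/(1-q)).
p = 0.7, q = 0.75.
p*log(p/q) = 0.7*log(0.7/0.75) = -0.048295.
(1-p)*log((1-p)/(1-q)) = 0.3*log(0.3/0.25) = 0.054696.
D = -0.048295 + 0.054696 = 0.0064

0.0064


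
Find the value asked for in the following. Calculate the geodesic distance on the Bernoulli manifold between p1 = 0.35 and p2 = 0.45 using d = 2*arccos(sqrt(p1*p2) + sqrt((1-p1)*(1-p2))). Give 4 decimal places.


Geodesic distance on Bernoulli manifold:
d(p1,p2) = 2*arccos(sqrt(p1*p2) + sqrt((1-p1)*(1-p2))).
sqrt(p1*p2) = sqrt(0.35*0.45) = 0.396863.
sqrt((1-p1)*(1-p2)) = sqrt(0.65*0.55) = 0.597913.
arg = 0.396863 + 0.597913 = 0.994776.
d = 2*arccos(0.994776) = 0.2045

0.2045


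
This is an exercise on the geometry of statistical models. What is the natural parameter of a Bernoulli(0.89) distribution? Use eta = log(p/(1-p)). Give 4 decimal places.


Natural parameter for Bernoulli: eta = log(p/(1-p)).
p = 0.89, 1-p = 0.11.
p/(1-p) = 8.090909.
eta = log(8.090909) = 2.0907

2.0907


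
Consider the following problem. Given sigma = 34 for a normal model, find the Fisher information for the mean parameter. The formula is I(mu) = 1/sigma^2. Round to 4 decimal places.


The Fisher information for the mean of a normal distribution is I(mu) = 1/sigma^2.
sigma = 34, so sigma^2 = 1156.
I(mu) = 1/1156 = 0.0009

0.0009
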